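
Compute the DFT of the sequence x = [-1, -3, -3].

X[k] = Σ(n=0 to 2) x[n] · ω_3^(nk)
where ω_3 = e^(-2πi/3)

Computing each X[k]:
X[0] = -7
X[1] = 2
X[2] = 2

X = [-7, 2, 2]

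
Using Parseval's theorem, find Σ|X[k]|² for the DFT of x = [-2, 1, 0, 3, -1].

Parseval: Σ|x[n]|² = (1/N)Σ|X[k]|², so Σ|X[k]|² = N·Σ|x[n]|² = 5·15.0000

Σ|X[k]|² = N·Σ|x[n]|² = 5·15.0000 = 75.0000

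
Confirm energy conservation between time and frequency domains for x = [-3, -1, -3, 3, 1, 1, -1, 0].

Time domain:
Σ|x[n]|² = |-3|² + |-1|² + |-3|² + |3|² + |1|² + |1|² + |-1|² + |0|² = 31.0000

Frequency domain:
(1/8)Σ|X[k]|² = (1/8)(|-3|² + |-7.5355+1.2929i|² + |2+3i|² + |-0.4645-2.7071i|² + |-9|² + |-0.4645+2.7071i|² + |2-3i|² + |-7.5355-1.2929i|²) = (1/8)·248.0000 = 31.0000

Both sides agree, confirming Parseval's theorem.

Σ|x[n]|² = (1/N)Σ|X[k]|² = 31.0000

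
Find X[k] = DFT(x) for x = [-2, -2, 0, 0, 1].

X[k] = Σ(n=0 to 4) x[n] · ω_5^(nk)
where ω_5 = e^(-2πi/5)

Computing each X[k]:
X[0] = -3
X[1] = -2.3090+2.8532i
X[2] = -1.1910+1.7634i
X[3] = -1.1910-1.7634i
X[4] = -2.3090-2.8532i

X = [-3, -2.3090+2.8532i, -1.1910+1.7634i, -1.1910-1.7634i, -2.3090-2.8532i]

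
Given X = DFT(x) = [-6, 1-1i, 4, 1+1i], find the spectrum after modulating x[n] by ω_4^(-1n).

Modulation property: DFT(ω_4^(-1n)·x[n]) = X[(k-1) mod 4], so circularly shift X by 1 positions.

X[k-1] = [1+1i, -6, 1-1i, 4]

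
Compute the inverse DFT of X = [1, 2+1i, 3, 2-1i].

x[n] = (1/4) Σ(k=0 to 3) X[k] · e^(2πikn/4)

Computing each x[n]:
x[0] = 2
x[1] = -1
x[2] = 0
x[3] = 0

x = [2, -1, 0, 0]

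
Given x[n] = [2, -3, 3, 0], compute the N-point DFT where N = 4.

X[k] = Σ(n=0 to 3) x[n] · ω_4^(nk)
where ω_4 = e^(-2πi/4)

Computing each X[k]:
X[0] = 2
X[1] = -1+3i
X[2] = 8
X[3] = -1-3i

X = [2, -1+3i, 8, -1-3i]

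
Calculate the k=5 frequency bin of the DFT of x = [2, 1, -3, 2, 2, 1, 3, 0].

X[5] = Σ(n=0 to 7) x[n] · ω_8^(5n) where ω_8 = e^(-2πi/8)
= (2)·ω_8^0 + (1)·ω_8^5 + (-3)·ω_8^10 + (2)·ω_8^15 + (2)·ω_8^20 + (1)·ω_8^25 + (3)·ω_8^30 + (0)·ω_8^35

X[5] = 1.4142+7.4142i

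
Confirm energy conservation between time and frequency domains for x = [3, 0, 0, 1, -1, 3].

Time domain:
Σ|x[n]|² = |3|² + |0|² + |0|² + |1|² + |-1|² + |3|² = 20.0000

Frequency domain:
(1/6)Σ|X[k]|² = (1/6)(|6|² + |4.0000+1.7321i|² + |3.0000+3.4641i|² + |-2|² + |3.0000-3.4641i|² + |4.0000-1.7321i|²) = (1/6)·120.0000 = 20.0000

Both sides agree, confirming Parseval's theorem.

Σ|x[n]|² = (1/N)Σ|X[k]|² = 20.0000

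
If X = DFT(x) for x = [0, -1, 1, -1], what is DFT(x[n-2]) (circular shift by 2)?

Time shift by 2: X_shifted[k] = ω_4^(2k) · X[k]
Shifted x = [1, -1, 0, -1]

DFT(x[n-2]) = [-1, 1, 3, 1]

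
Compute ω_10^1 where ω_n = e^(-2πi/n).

ω_10^1 = e^(-2πi·1/10)
= cos(-2π·1/10) + i·sin(-2π·1/10)
= cos(-2π/10) + i·sin(-2π/10)

ω_10^1 = cos(-2π/10) + i·sin(-2π/10) = 0.8090-0.5878i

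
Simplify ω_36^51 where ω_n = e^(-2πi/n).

Since ω_36^36 = 1, powers reduce modulo 36.
51 mod 36 = 15
So ω_36^51 = ω_36^15 = e^(-2πi·15/36)

ω_36^51 = ω_36^15 = -0.8660-0.5000i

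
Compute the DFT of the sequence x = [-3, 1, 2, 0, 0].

X[k] = Σ(n=0 to 4) x[n] · ω_5^(nk)
where ω_5 = e^(-2πi/5)

Computing each X[k]:
X[0] = 0
X[1] = -4.3090-2.1266i
X[2] = -3.1910+1.3143i
X[3] = -3.1910-1.3143i
X[4] = -4.3090+2.1266i

X = [0, -4.3090-2.1266i, -3.1910+1.3143i, -3.1910-1.3143i, -4.3090+2.1266i]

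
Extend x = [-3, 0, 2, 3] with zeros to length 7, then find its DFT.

Original 4-point DFT: [2, -5+3i, -4, -5-3i]
Zero-padded 7-point DFT provides frequency interpolation.

DFT_7([x, 0, ...]) = [2, -6.1479-3.2515i, -2.9315+3.2133i, -2.4206-1.3611i, -2.4206+1.3611i, -2.9315-3.2133i, -6.1479+3.2515i]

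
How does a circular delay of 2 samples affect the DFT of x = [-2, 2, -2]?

Time shift by 2: X_shifted[k] = ω_3^(2k) · X[k]
Shifted x = [2, -2, -2]

DFT(x[n-2]) = [-2, 4, 4]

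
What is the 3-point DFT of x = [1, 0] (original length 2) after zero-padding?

Original 2-point DFT: [1, 1]
Zero-padded 3-point DFT provides frequency interpolation.

DFT_3([x, 0, ...]) = [1, 1, 1]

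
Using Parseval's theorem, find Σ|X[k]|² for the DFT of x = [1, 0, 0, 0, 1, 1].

Parseval: Σ|x[n]|² = (1/N)Σ|X[k]|², so Σ|X[k]|² = N·Σ|x[n]|² = 6·3.0000

Σ|X[k]|² = N·Σ|x[n]|² = 6·3.0000 = 18.0000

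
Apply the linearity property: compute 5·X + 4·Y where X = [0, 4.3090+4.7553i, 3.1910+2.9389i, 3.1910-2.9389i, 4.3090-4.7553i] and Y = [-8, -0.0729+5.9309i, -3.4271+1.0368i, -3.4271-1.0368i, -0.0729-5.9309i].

By linearity: DFT(5x + 4y) = 5·DFT(x) + 4·DFT(y)
= 5·[0, 4.3090+4.7553i, 3.1910+2.9389i, 3.1910-2.9389i, 4.3090-4.7553i] + 4·[-8, -0.0729+5.9309i, -3.4271+1.0368i, -3.4271-1.0368i, -0.0729-5.9309i]

Computing element-wise:
Z[0] = 5·(0) + 4·(-8) = -32
Z[1] = 5·(4.3090+4.7553i) + 4·(-0.0729+5.9309i) = 21.2534+47.5001i
Z[2] = 5·(3.1910+2.9389i) + 4·(-3.4271+1.0368i) = 2.2466+18.8417i
Z[3] = 5·(3.1910-2.9389i) + 4·(-3.4271-1.0368i) = 2.2466-18.8417i
Z[4] = 5·(4.3090-4.7553i) + 4·(-0.0729-5.9309i) = 21.2534-47.5001i

DFT(5x + 4y) = 5·X + 4·Y = [-32, 21.2534+47.5001i, 2.2466+18.8417i, 2.2466-18.8417i, 21.2534-47.5001i]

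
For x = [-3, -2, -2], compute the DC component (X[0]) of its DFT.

X[0] = Σ(n=0 to 2) x[n] · ω_3^0 = Σ x[n]
= (-3) + (-2) + (-2)

X[0] = -7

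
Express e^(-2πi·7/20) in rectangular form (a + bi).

ω_20^7 = e^(-2πi·7/20)
= cos(-2π·7/20) + i·sin(-2π·7/20)
= cos(-14π/20) + i·sin(-14π/20)

ω_20^7 = cos(-14π/20) + i·sin(-14π/20) = -0.5878-0.8090i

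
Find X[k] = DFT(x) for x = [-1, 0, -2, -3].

X[k] = Σ(n=0 to 3) x[n] · ω_4^(nk)
where ω_4 = e^(-2πi/4)

Computing each X[k]:
X[0] = -6
X[1] = 1-3i
X[2] = 0
X[3] = 1+3i

X = [-6, 1-3i, 0, 1+3i]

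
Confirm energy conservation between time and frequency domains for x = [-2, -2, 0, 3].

Time domain:
Σ|x[n]|² = |-2|² + |-2|² + |0|² + |3|² = 17.0000

Frequency domain:
(1/4)Σ|X[k]|² = (1/4)(|-1|² + |-2+5i|² + |-3|² + |-2-5i|²) = (1/4)·68.0000 = 17.0000

Both sides agree, confirming Parseval's theorem.

Σ|x[n]|² = (1/N)Σ|X[k]|² = 17.0000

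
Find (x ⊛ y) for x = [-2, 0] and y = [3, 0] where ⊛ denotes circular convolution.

(x ⊛ y)[n] = Σ(m=0 to 1) x[m] · y[(n-m) mod 2]

Computing each output sample:
(x ⊛ y)[0] = -6
(x ⊛ y)[1] = 0

x ⊛ y = [-6, 0]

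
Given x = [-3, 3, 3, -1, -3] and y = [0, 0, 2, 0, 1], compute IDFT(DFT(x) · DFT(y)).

(x ⊛ y)[n] = Σ(m=0 to 4) x[m] · y[(n-m) mod 5]

Computing each output sample:
(x ⊛ y)[0] = 1
(x ⊛ y)[1] = -3
(x ⊛ y)[2] = -7
(x ⊛ y)[3] = 3
(x ⊛ y)[4] = 3

x ⊛ y = [1, -3, -7, 3, 3]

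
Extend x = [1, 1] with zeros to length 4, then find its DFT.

Original 2-point DFT: [2, 0]
Zero-padded 4-point DFT provides frequency interpolation.

DFT_4([x, 0, ...]) = [2, 1-1i, 0, 1+1i]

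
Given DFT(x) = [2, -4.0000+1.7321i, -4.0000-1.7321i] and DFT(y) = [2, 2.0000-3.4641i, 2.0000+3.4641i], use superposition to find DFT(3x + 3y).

By linearity: DFT(3x + 3y) = 3·DFT(x) + 3·DFT(y)
= 3·[2, -4.0000+1.7321i, -4.0000-1.7321i] + 3·[2, 2.0000-3.4641i, 2.0000+3.4641i]

Computing element-wise:
Z[0] = 3·(2) + 3·(2) = 12
Z[1] = 3·(-4.0000+1.7321i) + 3·(2.0000-3.4641i) = -6.0000-5.1960i
Z[2] = 3·(-4.0000-1.7321i) + 3·(2.0000+3.4641i) = -6.0000+5.1960i

DFT(3x + 3y) = 3·X + 3·Y = [12, -6.0000-5.1960i, -6.0000+5.1960i]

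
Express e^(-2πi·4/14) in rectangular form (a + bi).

ω_14^4 = e^(-2πi·4/14)
= cos(-2π·4/14) + i·sin(-2π·4/14)
= cos(-8π/14) + i·sin(-8π/14)

ω_14^4 = cos(-8π/14) + i·sin(-8π/14) = -0.2225-0.9749i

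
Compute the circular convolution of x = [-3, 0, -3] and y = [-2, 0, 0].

(x ⊛ y)[n] = Σ(m=0 to 2) x[m] · y[(n-m) mod 3]

Computing each output sample:
(x ⊛ y)[0] = 6
(x ⊛ y)[1] = 0
(x ⊛ y)[2] = 6

x ⊛ y = [6, 0, 6]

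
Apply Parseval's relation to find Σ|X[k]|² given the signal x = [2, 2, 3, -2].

Parseval: Σ|x[n]|² = (1/N)Σ|X[k]|², so Σ|X[k]|² = N·Σ|x[n]|² = 4·21.0000

Σ|X[k]|² = N·Σ|x[n]|² = 4·21.0000 = 84.0000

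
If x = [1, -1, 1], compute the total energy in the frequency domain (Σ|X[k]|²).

Parseval: Σ|x[n]|² = (1/N)Σ|X[k]|², so Σ|X[k]|² = N·Σ|x[n]|² = 3·3.0000

Σ|X[k]|² = N·Σ|x[n]|² = 3·3.0000 = 9.0000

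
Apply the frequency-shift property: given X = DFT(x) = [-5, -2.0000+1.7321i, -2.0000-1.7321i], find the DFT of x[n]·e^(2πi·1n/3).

Modulation property: DFT(ω_3^(-1n)·x[n]) = X[(k-1) mod 3], so circularly shift X by 1 positions.

X[k-1] = [-2.0000-1.7321i, -5, -2.0000+1.7321i]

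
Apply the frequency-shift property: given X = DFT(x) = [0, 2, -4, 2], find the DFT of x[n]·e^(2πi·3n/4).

Modulation property: DFT(ω_4^(-3n)·x[n]) = X[(k-3) mod 4], so circularly shift X by 3 positions.

X[k-3] = [2, -4, 2, 0]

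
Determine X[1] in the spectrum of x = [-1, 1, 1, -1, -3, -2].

X[1] = Σ(n=0 to 5) x[n] · ω_6^(1n) where ω_6 = e^(-2πi/6)
= (-1)·ω_6^0 + (1)·ω_6^1 + (1)·ω_6^2 + (-1)·ω_6^3 + (-3)·ω_6^4 + (-2)·ω_6^5

X[1] = 0.5000-6.0622i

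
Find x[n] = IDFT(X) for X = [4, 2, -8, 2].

x[n] = (1/4) Σ(k=0 to 3) X[k] · e^(2πikn/4)

Computing each x[n]:
x[0] = 0
x[1] = 3
x[2] = -2
x[3] = 3

x = [0, 3, -2, 3]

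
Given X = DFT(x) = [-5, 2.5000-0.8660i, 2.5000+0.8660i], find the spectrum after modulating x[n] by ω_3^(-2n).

Modulation property: DFT(ω_3^(-2n)·x[n]) = X[(k-2) mod 3], so circularly shift X by 2 positions.

X[k-2] = [2.5000-0.8660i, 2.5000+0.8660i, -5]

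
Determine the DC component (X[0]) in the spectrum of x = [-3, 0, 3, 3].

X[0] = Σ(n=0 to 3) x[n] · ω_4^0 = Σ x[n]
= (-3) + (0) + (3) + (3)

X[0] = 3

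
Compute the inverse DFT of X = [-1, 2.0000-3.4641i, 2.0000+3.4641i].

x[n] = (1/3) Σ(k=0 to 2) X[k] · e^(2πikn/3)

Computing each x[n]:
x[0] = 1
x[1] = 1
x[2] = -3

x = [1, 1, -3]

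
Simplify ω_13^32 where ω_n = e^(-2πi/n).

Since ω_13^13 = 1, powers reduce modulo 13.
32 mod 13 = 6
So ω_13^32 = ω_13^6 = e^(-2πi·6/13)

ω_13^32 = ω_13^6 = -0.9709-0.2393i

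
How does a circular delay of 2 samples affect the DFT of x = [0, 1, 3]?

Time shift by 2: X_shifted[k] = ω_3^(2k) · X[k]
Shifted x = [1, 3, 0]

DFT(x[n-2]) = [4, -0.5000-2.5981i, -0.5000+2.5981i]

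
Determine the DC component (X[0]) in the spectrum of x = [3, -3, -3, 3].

X[0] = Σ(n=0 to 3) x[n] · ω_4^0 = Σ x[n]
= (3) + (-3) + (-3) + (3)

X[0] = 0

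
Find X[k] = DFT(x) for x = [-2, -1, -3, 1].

X[k] = Σ(n=0 to 3) x[n] · ω_4^(nk)
where ω_4 = e^(-2πi/4)

Computing each X[k]:
X[0] = -5
X[1] = 1+2i
X[2] = -5
X[3] = 1-2i

X = [-5, 1+2i, -5, 1-2i]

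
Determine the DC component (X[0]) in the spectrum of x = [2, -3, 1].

X[0] = Σ(n=0 to 2) x[n] · ω_3^0 = Σ x[n]
= (2) + (-3) + (1)

X[0] = 0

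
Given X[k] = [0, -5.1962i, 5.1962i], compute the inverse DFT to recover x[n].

x[n] = (1/3) Σ(k=0 to 2) X[k] · e^(2πikn/3)

Computing each x[n]:
x[0] = 0
x[1] = 3
x[2] = -3

x = [0, 3, -3]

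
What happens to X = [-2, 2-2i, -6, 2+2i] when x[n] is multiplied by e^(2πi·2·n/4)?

Modulation property: DFT(ω_4^(-2n)·x[n]) = X[(k-2) mod 4], so circularly shift X by 2 positions.

X[k-2] = [-6, 2+2i, -2, 2-2i]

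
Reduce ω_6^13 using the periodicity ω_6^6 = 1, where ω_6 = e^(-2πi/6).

Since ω_6^6 = 1, powers reduce modulo 6.
13 mod 6 = 1
So ω_6^13 = ω_6^1 = e^(-2πi·1/6)

ω_6^13 = ω_6^1 = 0.5000-0.8660i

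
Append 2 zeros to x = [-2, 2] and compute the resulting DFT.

Original 2-point DFT: [0, -4]
Zero-padded 4-point DFT provides frequency interpolation.

DFT_4([x, 0, ...]) = [0, -2-2i, -4, -2+2i]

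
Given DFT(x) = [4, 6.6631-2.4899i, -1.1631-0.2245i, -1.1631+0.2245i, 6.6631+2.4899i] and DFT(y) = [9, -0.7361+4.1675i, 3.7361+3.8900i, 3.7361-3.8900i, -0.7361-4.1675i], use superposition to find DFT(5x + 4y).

By linearity: DFT(5x + 4y) = 5·DFT(x) + 4·DFT(y)
= 5·[4, 6.6631-2.4899i, -1.1631-0.2245i, -1.1631+0.2245i, 6.6631+2.4899i] + 4·[9, -0.7361+4.1675i, 3.7361+3.8900i, 3.7361-3.8900i, -0.7361-4.1675i]

Computing element-wise:
Z[0] = 5·(4) + 4·(9) = 56
Z[1] = 5·(6.6631-2.4899i) + 4·(-0.7361+4.1675i) = 30.3711+4.2205i
Z[2] = 5·(-1.1631-0.2245i) + 4·(3.7361+3.8900i) = 9.1289+14.4375i
Z[3] = 5·(-1.1631+0.2245i) + 4·(3.7361-3.8900i) = 9.1289-14.4375i
Z[4] = 5·(6.6631+2.4899i) + 4·(-0.7361-4.1675i) = 30.3711-4.2205i

DFT(5x + 4y) = 5·X + 4·Y = [56, 30.3711+4.2205i, 9.1289+14.4375i, 9.1289-14.4375i, 30.3711-4.2205i]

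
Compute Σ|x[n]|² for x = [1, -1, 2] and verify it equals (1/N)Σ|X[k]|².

Time domain:
Σ|x[n]|² = |1|² + |-1|² + |2|² = 6.0000

Frequency domain:
(1/3)Σ|X[k]|² = (1/3)(|2|² + |0.5000+2.5981i|² + |0.5000-2.5981i|²) = (1/3)·18.0000 = 6.0000

Both sides agree, confirming Parseval's theorem.

Σ|x[n]|² = (1/N)Σ|X[k]|² = 6.0000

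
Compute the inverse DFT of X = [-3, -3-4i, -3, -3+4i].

x[n] = (1/4) Σ(k=0 to 3) X[k] · e^(2πikn/4)

Computing each x[n]:
x[0] = -3
x[1] = 2
x[2] = 0
x[3] = -2

x = [-3, 2, 0, -2]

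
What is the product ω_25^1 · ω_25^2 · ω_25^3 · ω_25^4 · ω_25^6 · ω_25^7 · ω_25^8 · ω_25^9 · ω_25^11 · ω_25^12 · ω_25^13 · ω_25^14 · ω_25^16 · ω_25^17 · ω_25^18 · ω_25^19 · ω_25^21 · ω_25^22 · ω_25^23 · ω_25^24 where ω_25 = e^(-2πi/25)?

The primitive 25th roots of unity are ω_25^k for k coprime to 25: k ∈ {1, 2, 3, 4, 6, 7, 8, 9, 11, 12, 13, 14, 16, 17, 18, 19, 21, 22, 23, 24}
Their product equals the constant term of the cyclotomic polynomial Φ_25(x) up to sign.
For n ≥ 3, the product of all primitive nth roots of unity is 1. (For n=1 it is 1; for n=2 it is -1.)

1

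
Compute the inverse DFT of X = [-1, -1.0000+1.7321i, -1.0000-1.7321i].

x[n] = (1/3) Σ(k=0 to 2) X[k] · e^(2πikn/3)

Computing each x[n]:
x[0] = -1
x[1] = -1
x[2] = 1

x = [-1, -1, 1]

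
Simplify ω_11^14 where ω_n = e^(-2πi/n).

Since ω_11^11 = 1, powers reduce modulo 11.
14 mod 11 = 3
So ω_11^14 = ω_11^3 = e^(-2πi·3/11)

ω_11^14 = ω_11^3 = -0.1423-0.9898i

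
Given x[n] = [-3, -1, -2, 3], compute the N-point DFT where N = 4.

X[k] = Σ(n=0 to 3) x[n] · ω_4^(nk)
where ω_4 = e^(-2πi/4)

Computing each X[k]:
X[0] = -3
X[1] = -1+4i
X[2] = -7
X[3] = -1-4i

X = [-3, -1+4i, -7, -1-4i]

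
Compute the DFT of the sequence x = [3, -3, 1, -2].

X[k] = Σ(n=0 to 3) x[n] · ω_4^(nk)
where ω_4 = e^(-2πi/4)

Computing each X[k]:
X[0] = -1
X[1] = 2+1i
X[2] = 9
X[3] = 2-1i

X = [-1, 2+1i, 9, 2-1i]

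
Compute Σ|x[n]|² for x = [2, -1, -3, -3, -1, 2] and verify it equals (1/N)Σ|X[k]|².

Time domain:
Σ|x[n]|² = |2|² + |-1|² + |-3|² + |-3|² + |-1|² + |2|² = 28.0000

Frequency domain:
(1/6)Σ|X[k]|² = (1/6)(|-4|² + |7.5000+4.3301i|² + |0.5000+0.8660i|² + |0|² + |0.5000-0.8660i|² + |7.5000-4.3301i|²) = (1/6)·168.0000 = 28.0000

Both sides agree, confirming Parseval's theorem.

Σ|x[n]|² = (1/N)Σ|X[k]|² = 28.0000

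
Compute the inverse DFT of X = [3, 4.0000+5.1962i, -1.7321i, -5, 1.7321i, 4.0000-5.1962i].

x[n] = (1/6) Σ(k=0 to 5) X[k] · e^(2πikn/6)

Computing each x[n]:
x[0] = 1
x[1] = 1
x[2] = -3
x[3] = 0
x[4] = 1
x[5] = 3

x = [1, 1, -3, 0, 1, 3]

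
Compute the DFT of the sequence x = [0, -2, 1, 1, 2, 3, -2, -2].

X[k] = Σ(n=0 to 7) x[n] · ω_8^(nk)
where ω_8 = e^(-2πi/8)

Computing each X[k]:
X[0] = 1
X[1] = -7.6569-1.5858i
X[2] = 3-2i
X[3] = 3.6569+4.4142i
X[4] = 1
X[5] = 3.6569-4.4142i
X[6] = 3+2i
X[7] = -7.6569+1.5858i

X = [1, -7.6569-1.5858i, 3-2i, 3.6569+4.4142i, 1, 3.6569-4.4142i, 3+2i, -7.6569+1.5858i]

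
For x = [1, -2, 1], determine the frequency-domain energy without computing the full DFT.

Parseval: Σ|x[n]|² = (1/N)Σ|X[k]|², so Σ|X[k]|² = N·Σ|x[n]|² = 3·6.0000

Σ|X[k]|² = N·Σ|x[n]|² = 3·6.0000 = 18.0000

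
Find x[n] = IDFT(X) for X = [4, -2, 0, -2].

x[n] = (1/4) Σ(k=0 to 3) X[k] · e^(2πikn/4)

Computing each x[n]:
x[0] = 0
x[1] = 1
x[2] = 2
x[3] = 1

x = [0, 1, 2, 1]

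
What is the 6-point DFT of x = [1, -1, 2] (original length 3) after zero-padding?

Original 3-point DFT: [2, 0.5000+2.5981i, 0.5000-2.5981i]
Zero-padded 6-point DFT provides frequency interpolation.

DFT_6([x, 0, ...]) = [2, -0.5000-0.8660i, 0.5000+2.5981i, 4, 0.5000-2.5981i, -0.5000+0.8660i]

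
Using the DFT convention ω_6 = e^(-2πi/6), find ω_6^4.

ω_6^4 = e^(-2πi·4/6)
= cos(-2π·4/6) + i·sin(-2π·4/6)
= cos(-8π/6) + i·sin(-8π/6)

ω_6^4 = cos(-8π/6) + i·sin(-8π/6) = -0.5000+0.8660i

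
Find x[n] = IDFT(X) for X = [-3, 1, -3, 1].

x[n] = (1/4) Σ(k=0 to 3) X[k] · e^(2πikn/4)

Computing each x[n]:
x[0] = -1
x[1] = 0
x[2] = -2
x[3] = 0

x = [-1, 0, -2, 0]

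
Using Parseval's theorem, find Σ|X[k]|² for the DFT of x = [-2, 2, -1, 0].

Parseval: Σ|x[n]|² = (1/N)Σ|X[k]|², so Σ|X[k]|² = N·Σ|x[n]|² = 4·9.0000

Σ|X[k]|² = N·Σ|x[n]|² = 4·9.0000 = 36.0000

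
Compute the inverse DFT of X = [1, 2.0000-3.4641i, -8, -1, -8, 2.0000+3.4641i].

x[n] = (1/6) Σ(k=0 to 5) X[k] · e^(2πikn/6)

Computing each x[n]:
x[0] = -2
x[1] = 3
x[2] = 2
x[3] = -3
x[4] = 0
x[5] = 1

x = [-2, 3, 2, -3, 0, 1]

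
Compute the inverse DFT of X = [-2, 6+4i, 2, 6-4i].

x[n] = (1/4) Σ(k=0 to 3) X[k] · e^(2πikn/4)

Computing each x[n]:
x[0] = 3
x[1] = -3
x[2] = -3
x[3] = 1

x = [3, -3, -3, 1]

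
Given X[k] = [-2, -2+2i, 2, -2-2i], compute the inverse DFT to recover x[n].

x[n] = (1/4) Σ(k=0 to 3) X[k] · e^(2πikn/4)

Computing each x[n]:
x[0] = -1
x[1] = -2
x[2] = 1
x[3] = 0

x = [-1, -2, 1, 0]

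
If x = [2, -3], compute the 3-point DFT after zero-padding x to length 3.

Original 2-point DFT: [-1, 5]
Zero-padded 3-point DFT provides frequency interpolation.

DFT_3([x, 0, ...]) = [-1, 3.5000+2.5981i, 3.5000-2.5981i]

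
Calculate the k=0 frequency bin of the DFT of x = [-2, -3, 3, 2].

X[0] = Σ(n=0 to 3) x[n] · ω_4^0 = Σ x[n]
= (-2) + (-3) + (3) + (2)

X[0] = 0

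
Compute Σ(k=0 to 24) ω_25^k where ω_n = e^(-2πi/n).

Sum of all nth roots of unity equals 0 for n > 1 (geometric series with r ≠ 1).

0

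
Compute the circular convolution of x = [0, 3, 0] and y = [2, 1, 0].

(x ⊛ y)[n] = Σ(m=0 to 2) x[m] · y[(n-m) mod 3]

Computing each output sample:
(x ⊛ y)[0] = 0
(x ⊛ y)[1] = 6
(x ⊛ y)[2] = 3

x ⊛ y = [0, 6, 3]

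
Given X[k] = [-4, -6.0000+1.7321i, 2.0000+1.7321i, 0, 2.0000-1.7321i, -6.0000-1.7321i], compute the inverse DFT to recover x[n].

x[n] = (1/6) Σ(k=0 to 5) X[k] · e^(2πikn/6)

Computing each x[n]:
x[0] = -2
x[1] = -3
x[2] = 0
x[3] = 2
x[4] = 0
x[5] = -1

x = [-2, -3, 0, 2, 0, -1]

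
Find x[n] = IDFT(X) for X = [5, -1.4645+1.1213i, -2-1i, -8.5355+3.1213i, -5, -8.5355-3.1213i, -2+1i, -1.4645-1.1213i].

x[n] = (1/8) Σ(k=0 to 7) X[k] · e^(2πikn/8)

Computing each x[n]:
x[0] = -3
x[1] = 2
x[2] = 1
x[3] = -1
x[4] = 2
x[5] = 1
x[6] = 0
x[7] = 3

x = [-3, 2, 1, -1, 2, 1, 0, 3]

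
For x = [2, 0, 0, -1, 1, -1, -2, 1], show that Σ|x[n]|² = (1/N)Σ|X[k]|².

Time domain:
Σ|x[n]|² = |2|² + |0|² + |0|² + |-1|² + |1|² + |-1|² + |-2|² + |1|² = 12.0000

Frequency domain:
(1/8)Σ|X[k]|² = (1/8)(|0|² + |3.1213-1.2929i|² + |5+1i|² + |-1.1213+2.7071i|² + |2|² + |-1.1213-2.7071i|² + |5-1i|² + |3.1213+1.2929i|²) = (1/8)·96.0000 = 12.0000

Both sides agree, confirming Parseval's theorem.

Σ|x[n]|² = (1/N)Σ|X[k]|² = 12.0000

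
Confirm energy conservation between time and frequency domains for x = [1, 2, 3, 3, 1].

Time domain:
Σ|x[n]|² = |1|² + |2|² + |3|² + |3|² + |1|² = 24.0000

Frequency domain:
(1/5)Σ|X[k]|² = (1/5)(|10|² + |-2.9271-0.9511i|² + |0.4271-0.5878i|² + |0.4271+0.5878i|² + |-2.9271+0.9511i|²) = (1/5)·120.0000 = 24.0000

Both sides agree, confirming Parseval's theorem.

Σ|x[n]|² = (1/N)Σ|X[k]|² = 24.0000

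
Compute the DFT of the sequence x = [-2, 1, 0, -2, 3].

X[k] = Σ(n=0 to 4) x[n] · ω_5^(nk)
where ω_5 = e^(-2πi/5)

Computing each X[k]:
X[0] = 0
X[1] = 0.8541+0.7265i
X[2] = -5.8541+3.0777i
X[3] = -5.8541-3.0777i
X[4] = 0.8541-0.7265i

X = [0, 0.8541+0.7265i, -5.8541+3.0777i, -5.8541-3.0777i, 0.8541-0.7265i]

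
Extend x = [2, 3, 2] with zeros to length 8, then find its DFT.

Original 3-point DFT: [7, -0.5000-0.8660i, -0.5000+0.8660i]
Zero-padded 8-point DFT provides frequency interpolation.

DFT_8([x, 0, ...]) = [7, 4.1213-4.1213i, -3i, -0.1213-0.1213i, 1, -0.1213+0.1213i, 3i, 4.1213+4.1213i]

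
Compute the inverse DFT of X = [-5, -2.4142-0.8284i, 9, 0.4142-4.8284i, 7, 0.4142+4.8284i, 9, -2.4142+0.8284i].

x[n] = (1/8) Σ(k=0 to 7) X[k] · e^(2πikn/8)

Computing each x[n]:
x[0] = 2
x[1] = -1
x[2] = -3
x[3] = 0
x[4] = 3
x[5] = -2
x[6] = -1
x[7] = -3

x = [2, -1, -3, 0, 3, -2, -1, -3]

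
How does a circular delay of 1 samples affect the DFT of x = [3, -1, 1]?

Time shift by 1: X_shifted[k] = ω_3^(1k) · X[k]
Shifted x = [1, 3, -1]

DFT(x[n-1]) = [3, -3.4641i, 3.4641i]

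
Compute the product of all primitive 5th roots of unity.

The primitive 5th roots of unity are ω_5^k for k coprime to 5: k ∈ {1, 2, 3, 4}
Their product equals the constant term of the cyclotomic polynomial Φ_5(x) up to sign.
For n ≥ 3, the product of all primitive nth roots of unity is 1. (For n=1 it is 1; for n=2 it is -1.)

1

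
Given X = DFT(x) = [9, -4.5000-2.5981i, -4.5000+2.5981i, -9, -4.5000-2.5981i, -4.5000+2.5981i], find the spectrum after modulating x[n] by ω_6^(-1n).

Modulation property: DFT(ω_6^(-1n)·x[n]) = X[(k-1) mod 6], so circularly shift X by 1 positions.

X[k-1] = [-4.5000+2.5981i, 9, -4.5000-2.5981i, -4.5000+2.5981i, -9, -4.5000-2.5981i]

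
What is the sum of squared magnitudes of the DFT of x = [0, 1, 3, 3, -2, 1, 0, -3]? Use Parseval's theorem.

Parseval: Σ|x[n]|² = (1/N)Σ|X[k]|², so Σ|X[k]|² = N·Σ|x[n]|² = 8·33.0000

Σ|X[k]|² = N·Σ|x[n]|² = 8·33.0000 = 264.0000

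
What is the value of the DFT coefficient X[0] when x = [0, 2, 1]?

X[0] = Σ(n=0 to 2) x[n] · ω_3^0 = Σ x[n]
= (0) + (2) + (1)

X[0] = 3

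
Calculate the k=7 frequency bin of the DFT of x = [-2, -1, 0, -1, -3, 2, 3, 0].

X[7] = Σ(n=0 to 7) x[n] · ω_8^(7n) where ω_8 = e^(-2πi/8)
= (-2)·ω_8^0 + (-1)·ω_8^7 + (0)·ω_8^14 + (-1)·ω_8^21 + (-3)·ω_8^28 + (2)·ω_8^35 + (3)·ω_8^42 + (0)·ω_8^49

X[7] = -0.4142-5.8284i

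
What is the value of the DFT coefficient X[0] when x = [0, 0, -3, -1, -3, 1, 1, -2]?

X[0] = Σ(n=0 to 7) x[n] · ω_8^0 = Σ x[n]
= (0) + (0) + (-3) + (-1) + (-3) + (1) + (1) + (-2)

X[0] = -7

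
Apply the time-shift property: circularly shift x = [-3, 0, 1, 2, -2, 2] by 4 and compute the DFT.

Time shift by 4: X_shifted[k] = ω_6^(4k) · X[k]
Shifted x = [1, 2, -2, 2, -3, 0]

DFT(x[n-4]) = [0, 2.5000-2.5981i, 4.5000-0.8660i, -8, 4.5000+0.8660i, 2.5000+2.5981i]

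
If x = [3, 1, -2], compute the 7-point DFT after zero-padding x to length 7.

Original 3-point DFT: [2, 3.5000-2.5981i, 3.5000+2.5981i]
Zero-padded 7-point DFT provides frequency interpolation.

DFT_7([x, 0, ...]) = [2, 4.0685+1.1680i, 4.5794-1.8427i, 0.8521-1.9975i, 0.8521+1.9975i, 4.5794+1.8427i, 4.0685-1.1680i]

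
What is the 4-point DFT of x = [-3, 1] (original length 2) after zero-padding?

Original 2-point DFT: [-2, -4]
Zero-padded 4-point DFT provides frequency interpolation.

DFT_4([x, 0, ...]) = [-2, -3-1i, -4, -3+1i]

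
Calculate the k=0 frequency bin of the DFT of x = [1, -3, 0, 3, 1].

X[0] = Σ(n=0 to 4) x[n] · ω_5^0 = Σ x[n]
= (1) + (-3) + (0) + (3) + (1)

X[0] = 2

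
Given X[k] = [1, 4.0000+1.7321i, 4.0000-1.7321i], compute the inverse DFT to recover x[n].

x[n] = (1/3) Σ(k=0 to 2) X[k] · e^(2πikn/3)

Computing each x[n]:
x[0] = 3
x[1] = -2
x[2] = 0

x = [3, -2, 0]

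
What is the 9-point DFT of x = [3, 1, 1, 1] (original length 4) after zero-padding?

Original 4-point DFT: [6, 2, 2, 2]
Zero-padded 9-point DFT provides frequency interpolation.

DFT_9([x, 0, ...]) = [6, 3.4397-2.4936i, 1.7340-0.4608i, 3, 2.3264-0.5653i, 2.3264+0.5653i, 3, 1.7340+0.4608i, 3.4397+2.4936i]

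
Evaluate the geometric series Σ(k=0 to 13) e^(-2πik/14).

Sum of all nth roots of unity equals 0 for n > 1 (geometric series with r ≠ 1).

0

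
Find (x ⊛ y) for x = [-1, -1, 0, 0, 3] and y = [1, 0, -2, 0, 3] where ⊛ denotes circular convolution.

(x ⊛ y)[n] = Σ(m=0 to 4) x[m] · y[(n-m) mod 5]

Computing each output sample:
(x ⊛ y)[0] = -4
(x ⊛ y)[1] = -7
(x ⊛ y)[2] = 2
(x ⊛ y)[3] = 11
(x ⊛ y)[4] = 0

x ⊛ y = [-4, -7, 2, 11, 0]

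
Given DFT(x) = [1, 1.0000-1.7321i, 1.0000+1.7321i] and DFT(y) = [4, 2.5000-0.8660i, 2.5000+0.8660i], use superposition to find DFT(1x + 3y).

By linearity: DFT(1x + 3y) = 1·DFT(x) + 3·DFT(y)
= 1·[1, 1.0000-1.7321i, 1.0000+1.7321i] + 3·[4, 2.5000-0.8660i, 2.5000+0.8660i]

Computing element-wise:
Z[0] = 1·(1) + 3·(4) = 13
Z[1] = 1·(1.0000-1.7321i) + 3·(2.5000-0.8660i) = 8.5000-4.3301i
Z[2] = 1·(1.0000+1.7321i) + 3·(2.5000+0.8660i) = 8.5000+4.3301i

DFT(1x + 3y) = 1·X + 3·Y = [13, 8.5000-4.3301i, 8.5000+4.3301i]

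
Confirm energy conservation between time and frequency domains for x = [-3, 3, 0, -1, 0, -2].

Time domain:
Σ|x[n]|² = |-3|² + |3|² + |0|² + |-1|² + |0|² + |-2|² = 23.0000

Frequency domain:
(1/6)Σ|X[k]|² = (1/6)(|-3|² + |-1.5000-4.3301i|² + |-4.5000-4.3301i|² + |-3|² + |-4.5000+4.3301i|² + |-1.5000+4.3301i|²) = (1/6)·138.0000 = 23.0000

Both sides agree, confirming Parseval's theorem.

Σ|x[n]|² = (1/N)Σ|X[k]|² = 23.0000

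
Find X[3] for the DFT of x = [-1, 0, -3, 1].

X[3] = Σ(n=0 to 3) x[n] · ω_4^(3n) where ω_4 = e^(-2πi/4)
= (-1)·ω_4^0 + (0)·ω_4^3 + (-3)·ω_4^6 + (1)·ω_4^9

X[3] = 2-1i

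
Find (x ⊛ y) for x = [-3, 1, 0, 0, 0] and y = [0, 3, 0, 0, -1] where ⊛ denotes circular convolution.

(x ⊛ y)[n] = Σ(m=0 to 4) x[m] · y[(n-m) mod 5]

Computing each output sample:
(x ⊛ y)[0] = -1
(x ⊛ y)[1] = -9
(x ⊛ y)[2] = 3
(x ⊛ y)[3] = 0
(x ⊛ y)[4] = 3

x ⊛ y = [-1, -9, 3, 0, 3]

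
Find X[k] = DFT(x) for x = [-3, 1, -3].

X[k] = Σ(n=0 to 2) x[n] · ω_3^(nk)
where ω_3 = e^(-2πi/3)

Computing each X[k]:
X[0] = -5
X[1] = -2.0000-3.4641i
X[2] = -2.0000+3.4641i

X = [-5, -2.0000-3.4641i, -2.0000+3.4641i]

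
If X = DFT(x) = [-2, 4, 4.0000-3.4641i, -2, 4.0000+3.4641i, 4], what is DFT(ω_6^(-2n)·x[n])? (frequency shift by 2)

Modulation property: DFT(ω_6^(-2n)·x[n]) = X[(k-2) mod 6], so circularly shift X by 2 positions.

X[k-2] = [4.0000+3.4641i, 4, -2, 4, 4.0000-3.4641i, -2]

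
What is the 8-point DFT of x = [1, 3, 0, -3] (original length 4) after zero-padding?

Original 4-point DFT: [1, 1-6i, 1, 1+6i]
Zero-padded 8-point DFT provides frequency interpolation.

DFT_8([x, 0, ...]) = [1, 5.2426, 1-6i, -3.2426, 1, -3.2426, 1+6i, 5.2426]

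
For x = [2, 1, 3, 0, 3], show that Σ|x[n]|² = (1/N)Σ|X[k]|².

Time domain:
Σ|x[n]|² = |2|² + |1|² + |3|² + |0|² + |3|² = 23.0000

Frequency domain:
(1/5)Σ|X[k]|² = (1/5)(|9|² + |0.8090+0.1388i|² + |-0.3090+4.0287i|² + |-0.3090-4.0287i|² + |0.8090-0.1388i|²) = (1/5)·115.0000 = 23.0000

Both sides agree, confirming Parseval's theorem.

Σ|x[n]|² = (1/N)Σ|X[k]|² = 23.0000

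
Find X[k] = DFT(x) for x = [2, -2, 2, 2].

X[k] = Σ(n=0 to 3) x[n] · ω_4^(nk)
where ω_4 = e^(-2πi/4)

Computing each X[k]:
X[0] = 4
X[1] = 4i
X[2] = 4
X[3] = -4i

X = [4, 4i, 4, -4i]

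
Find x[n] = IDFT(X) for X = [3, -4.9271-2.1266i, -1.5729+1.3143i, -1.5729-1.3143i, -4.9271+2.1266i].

x[n] = (1/5) Σ(k=0 to 4) X[k] · e^(2πikn/5)

Computing each x[n]:
x[0] = -2
x[1] = 1
x[2] = 3
x[3] = 1
x[4] = 0

x = [-2, 1, 3, 1, 0]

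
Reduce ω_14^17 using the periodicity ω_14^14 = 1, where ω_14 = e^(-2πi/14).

Since ω_14^14 = 1, powers reduce modulo 14.
17 mod 14 = 3
So ω_14^17 = ω_14^3 = e^(-2πi·3/14)

ω_14^17 = ω_14^3 = 0.2225-0.9749i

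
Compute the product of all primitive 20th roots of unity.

The primitive 20th roots of unity are ω_20^k for k coprime to 20: k ∈ {1, 3, 7, 9, 11, 13, 17, 19}
Their product equals the constant term of the cyclotomic polynomial Φ_20(x) up to sign.
For n ≥ 3, the product of all primitive nth roots of unity is 1. (For n=1 it is 1; for n=2 it is -1.)

1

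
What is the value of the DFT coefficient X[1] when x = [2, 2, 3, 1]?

X[1] = Σ(n=0 to 3) x[n] · ω_4^(1n) where ω_4 = e^(-2πi/4)
= (2)·ω_4^0 + (2)·ω_4^1 + (3)·ω_4^2 + (1)·ω_4^3

X[1] = -1-1i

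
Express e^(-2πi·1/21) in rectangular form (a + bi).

ω_21^1 = e^(-2πi·1/21)
= cos(-2π·1/21) + i·sin(-2π·1/21)
= cos(-2π/21) + i·sin(-2π/21)

ω_21^1 = cos(-2π/21) + i·sin(-2π/21) = 0.9556-0.2948i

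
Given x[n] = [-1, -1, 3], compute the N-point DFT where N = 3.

X[k] = Σ(n=0 to 2) x[n] · ω_3^(nk)
where ω_3 = e^(-2πi/3)

Computing each X[k]:
X[0] = 1
X[1] = -2.0000+3.4641i
X[2] = -2.0000-3.4641i

X = [1, -2.0000+3.4641i, -2.0000-3.4641i]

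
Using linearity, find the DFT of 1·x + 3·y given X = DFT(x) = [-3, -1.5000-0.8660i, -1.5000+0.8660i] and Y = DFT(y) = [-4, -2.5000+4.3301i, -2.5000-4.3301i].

By linearity: DFT(1x + 3y) = 1·DFT(x) + 3·DFT(y)
= 1·[-3, -1.5000-0.8660i, -1.5000+0.8660i] + 3·[-4, -2.5000+4.3301i, -2.5000-4.3301i]

Computing element-wise:
Z[0] = 1·(-3) + 3·(-4) = -15
Z[1] = 1·(-1.5000-0.8660i) + 3·(-2.5000+4.3301i) = -9.0000+12.1243i
Z[2] = 1·(-1.5000+0.8660i) + 3·(-2.5000-4.3301i) = -9.0000-12.1243i

DFT(1x + 3y) = 1·X + 3·Y = [-15, -9.0000+12.1243i, -9.0000-12.1243i]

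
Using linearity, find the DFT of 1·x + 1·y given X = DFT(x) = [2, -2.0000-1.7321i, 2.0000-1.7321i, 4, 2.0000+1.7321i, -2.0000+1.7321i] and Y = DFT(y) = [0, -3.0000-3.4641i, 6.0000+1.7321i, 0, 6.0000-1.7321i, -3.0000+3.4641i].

By linearity: DFT(1x + 1y) = 1·DFT(x) + 1·DFT(y)
= 1·[2, -2.0000-1.7321i, 2.0000-1.7321i, 4, 2.0000+1.7321i, -2.0000+1.7321i] + 1·[0, -3.0000-3.4641i, 6.0000+1.7321i, 0, 6.0000-1.7321i, -3.0000+3.4641i]

Computing element-wise:
Z[0] = 1·(2) + 1·(0) = 2
Z[1] = 1·(-2.0000-1.7321i) + 1·(-3.0000-3.4641i) = -5.0000-5.1962i
Z[2] = 1·(2.0000-1.7321i) + 1·(6.0000+1.7321i) = 8
Z[3] = 1·(4) + 1·(0) = 4
Z[4] = 1·(2.0000+1.7321i) + 1·(6.0000-1.7321i) = 8
Z[5] = 1·(-2.0000+1.7321i) + 1·(-3.0000+3.4641i) = -5.0000+5.1962i

DFT(1x + 1y) = 1·X + 1·Y = [2, -5.0000-5.1962i, 8, 4, 8, -5.0000+5.1962i]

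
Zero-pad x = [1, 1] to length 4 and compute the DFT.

Original 2-point DFT: [2, 0]
Zero-padded 4-point DFT provides frequency interpolation.

DFT_4([x, 0, ...]) = [2, 1-1i, 0, 1+1i]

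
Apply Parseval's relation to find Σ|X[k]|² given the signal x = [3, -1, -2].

Parseval: Σ|x[n]|² = (1/N)Σ|X[k]|², so Σ|X[k]|² = N·Σ|x[n]|² = 3·14.0000

Σ|X[k]|² = N·Σ|x[n]|² = 3·14.0000 = 42.0000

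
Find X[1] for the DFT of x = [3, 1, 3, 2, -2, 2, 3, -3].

X[1] = Σ(n=0 to 7) x[n] · ω_8^(1n) where ω_8 = e^(-2πi/8)
= (3)·ω_8^0 + (1)·ω_8^1 + (3)·ω_8^2 + (2)·ω_8^3 + (-2)·ω_8^4 + (2)·ω_8^5 + (3)·ω_8^6 + (-3)·ω_8^7

X[1] = 0.7574-2.8284i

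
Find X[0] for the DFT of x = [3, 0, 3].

X[0] = Σ(n=0 to 2) x[n] · ω_3^0 = Σ x[n]
= (3) + (0) + (3)

X[0] = 6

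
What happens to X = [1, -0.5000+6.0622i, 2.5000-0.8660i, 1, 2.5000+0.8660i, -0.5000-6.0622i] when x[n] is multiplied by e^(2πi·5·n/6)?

Modulation property: DFT(ω_6^(-5n)·x[n]) = X[(k-5) mod 6], so circularly shift X by 5 positions.

X[k-5] = [-0.5000+6.0622i, 2.5000-0.8660i, 1, 2.5000+0.8660i, -0.5000-6.0622i, 1]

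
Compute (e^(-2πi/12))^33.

Since ω_12^12 = 1, powers reduce modulo 12.
33 mod 12 = 9
So ω_12^33 = ω_12^9 = e^(-2πi·9/12)

ω_12^33 = ω_12^9 = 1i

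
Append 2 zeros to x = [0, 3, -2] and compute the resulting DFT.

Original 3-point DFT: [1, -0.5000-4.3301i, -0.5000+4.3301i]
Zero-padded 5-point DFT provides frequency interpolation.

DFT_5([x, 0, ...]) = [1, 2.5451-1.6776i, -3.0451-3.6655i, -3.0451+3.6655i, 2.5451+1.6776i]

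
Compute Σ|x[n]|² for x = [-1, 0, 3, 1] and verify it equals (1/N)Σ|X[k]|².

Time domain:
Σ|x[n]|² = |-1|² + |0|² + |3|² + |1|² = 11.0000

Frequency domain:
(1/4)Σ|X[k]|² = (1/4)(|3|² + |-4+1i|² + |1|² + |-4-1i|²) = (1/4)·44.0000 = 11.0000

Both sides agree, confirming Parseval's theorem.

Σ|x[n]|² = (1/N)Σ|X[k]|² = 11.0000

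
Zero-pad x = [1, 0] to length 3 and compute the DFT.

Original 2-point DFT: [1, 1]
Zero-padded 3-point DFT provides frequency interpolation.

DFT_3([x, 0, ...]) = [1, 1, 1]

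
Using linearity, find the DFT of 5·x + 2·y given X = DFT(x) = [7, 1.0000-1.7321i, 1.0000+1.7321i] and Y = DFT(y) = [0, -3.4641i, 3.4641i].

By linearity: DFT(5x + 2y) = 5·DFT(x) + 2·DFT(y)
= 5·[7, 1.0000-1.7321i, 1.0000+1.7321i] + 2·[0, -3.4641i, 3.4641i]

Computing element-wise:
Z[0] = 5·(7) + 2·(0) = 35
Z[1] = 5·(1.0000-1.7321i) + 2·(-3.4641i) = 5.0000-15.5887i
Z[2] = 5·(1.0000+1.7321i) + 2·(3.4641i) = 5.0000+15.5887i

DFT(5x + 2y) = 5·X + 2·Y = [35, 5.0000-15.5887i, 5.0000+15.5887i]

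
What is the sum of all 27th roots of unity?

Sum of all nth roots of unity equals 0 for n > 1 (geometric series with r ≠ 1).

0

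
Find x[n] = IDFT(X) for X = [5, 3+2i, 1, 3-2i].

x[n] = (1/4) Σ(k=0 to 3) X[k] · e^(2πikn/4)

Computing each x[n]:
x[0] = 3
x[1] = 0
x[2] = 0
x[3] = 2

x = [3, 0, 0, 2]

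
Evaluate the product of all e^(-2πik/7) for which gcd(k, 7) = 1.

The primitive 7th roots of unity are ω_7^k for k coprime to 7: k ∈ {1, 2, 3, 4, 5, 6}
Their product equals the constant term of the cyclotomic polynomial Φ_7(x) up to sign.
For n ≥ 3, the product of all primitive nth roots of unity is 1. (For n=1 it is 1; for n=2 it is -1.)

1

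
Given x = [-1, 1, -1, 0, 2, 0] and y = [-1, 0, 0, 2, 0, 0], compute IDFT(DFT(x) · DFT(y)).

(x ⊛ y)[n] = Σ(m=0 to 5) x[m] · y[(n-m) mod 6]

Computing each output sample:
(x ⊛ y)[0] = 1
(x ⊛ y)[1] = 3
(x ⊛ y)[2] = 1
(x ⊛ y)[3] = -2
(x ⊛ y)[4] = 0
(x ⊛ y)[5] = -2

x ⊛ y = [1, 3, 1, -2, 0, -2]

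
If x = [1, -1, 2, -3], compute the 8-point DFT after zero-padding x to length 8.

Original 4-point DFT: [-1, -1-2i, 7, -1+2i]
Zero-padded 8-point DFT provides frequency interpolation.

DFT_8([x, 0, ...]) = [-1, 2.4142+0.8284i, -1-2i, -0.4142+4.8284i, 7, -0.4142-4.8284i, -1+2i, 2.4142-0.8284i]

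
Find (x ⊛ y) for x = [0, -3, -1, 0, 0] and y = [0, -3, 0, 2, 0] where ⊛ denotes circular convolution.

(x ⊛ y)[n] = Σ(m=0 to 4) x[m] · y[(n-m) mod 5]

Computing each output sample:
(x ⊛ y)[0] = -2
(x ⊛ y)[1] = 0
(x ⊛ y)[2] = 9
(x ⊛ y)[3] = 3
(x ⊛ y)[4] = -6

x ⊛ y = [-2, 0, 9, 3, -6]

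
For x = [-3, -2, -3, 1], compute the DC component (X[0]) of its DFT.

X[0] = Σ(n=0 to 3) x[n] · ω_4^0 = Σ x[n]
= (-3) + (-2) + (-3) + (1)

X[0] = -7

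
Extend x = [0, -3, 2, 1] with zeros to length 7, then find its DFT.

Original 4-point DFT: [0, -2+4i, 4, -2-4i]
Zero-padded 7-point DFT provides frequency interpolation.

DFT_7([x, 0, ...]) = [0, -3.2165-0.0382i, -0.5109+4.5744i, 3.7274+1.8904i, 3.7274-1.8904i, -0.5109-4.5744i, -3.2165+0.0382i]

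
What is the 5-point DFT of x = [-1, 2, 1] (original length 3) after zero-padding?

Original 3-point DFT: [2, -2.5000-0.8660i, -2.5000+0.8660i]
Zero-padded 5-point DFT provides frequency interpolation.

DFT_5([x, 0, ...]) = [2, -1.1910-2.4899i, -2.3090-0.2245i, -2.3090+0.2245i, -1.1910+2.4899i]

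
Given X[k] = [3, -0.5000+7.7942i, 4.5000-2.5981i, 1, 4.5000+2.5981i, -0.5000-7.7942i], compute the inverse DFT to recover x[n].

x[n] = (1/6) Σ(k=0 to 5) X[k] · e^(2πikn/6)

Computing each x[n]:
x[0] = 2
x[1] = -2
x[2] = -3
x[3] = 2
x[4] = 3
x[5] = 1

x = [2, -2, -3, 2, 3, 1]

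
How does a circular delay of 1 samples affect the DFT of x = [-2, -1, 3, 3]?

Time shift by 1: X_shifted[k] = ω_4^(1k) · X[k]
Shifted x = [3, -2, -1, 3]

DFT(x[n-1]) = [3, 4+5i, 1, 4-5i]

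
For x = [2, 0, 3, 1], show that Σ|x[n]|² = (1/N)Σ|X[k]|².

Time domain:
Σ|x[n]|² = |2|² + |0|² + |3|² + |1|² = 14.0000

Frequency domain:
(1/4)Σ|X[k]|² = (1/4)(|6|² + |-1+1i|² + |4|² + |-1-1i|²) = (1/4)·56.0000 = 14.0000

Both sides agree, confirming Parseval's theorem.

Σ|x[n]|² = (1/N)Σ|X[k]|² = 14.0000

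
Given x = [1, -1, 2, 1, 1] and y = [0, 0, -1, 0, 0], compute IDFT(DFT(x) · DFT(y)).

(x ⊛ y)[n] = Σ(m=0 to 4) x[m] · y[(n-m) mod 5]

Computing each output sample:
(x ⊛ y)[0] = -1
(x ⊛ y)[1] = -1
(x ⊛ y)[2] = -1
(x ⊛ y)[3] = 1
(x ⊛ y)[4] = -2

x ⊛ y = [-1, -1, -1, 1, -2]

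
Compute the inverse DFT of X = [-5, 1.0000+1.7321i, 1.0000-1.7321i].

x[n] = (1/3) Σ(k=0 to 2) X[k] · e^(2πikn/3)

Computing each x[n]:
x[0] = -1
x[1] = -3
x[2] = -1

x = [-1, -3, -1]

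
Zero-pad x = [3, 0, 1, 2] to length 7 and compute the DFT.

Original 4-point DFT: [6, 2+2i, 2, 2-2i]
Zero-padded 7-point DFT provides frequency interpolation.

DFT_7([x, 0, ...]) = [6, 0.9755-1.8427i, 3.3460+1.9975i, 3.1784-1.1680i, 3.1784+1.1680i, 3.3460-1.9975i, 0.9755+1.8427i]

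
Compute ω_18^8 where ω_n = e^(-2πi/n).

ω_18^8 = e^(-2πi·8/18)
= cos(-2π·8/18) + i·sin(-2π·8/18)
= cos(-16π/18) + i·sin(-16π/18)

ω_18^8 = cos(-16π/18) + i·sin(-16π/18) = -0.9397-0.3420i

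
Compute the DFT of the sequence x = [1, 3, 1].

X[k] = Σ(n=0 to 2) x[n] · ω_3^(nk)
where ω_3 = e^(-2πi/3)

Computing each X[k]:
X[0] = 5
X[1] = -1.0000-1.7321i
X[2] = -1.0000+1.7321i

X = [5, -1.0000-1.7321i, -1.0000+1.7321i]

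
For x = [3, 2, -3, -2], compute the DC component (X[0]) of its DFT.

X[0] = Σ(n=0 to 3) x[n] · ω_4^0 = Σ x[n]
= (3) + (2) + (-3) + (-2)

X[0] = 0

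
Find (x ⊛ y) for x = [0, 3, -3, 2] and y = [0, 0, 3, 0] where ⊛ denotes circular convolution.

(x ⊛ y)[n] = Σ(m=0 to 3) x[m] · y[(n-m) mod 4]

Computing each output sample:
(x ⊛ y)[0] = -9
(x ⊛ y)[1] = 6
(x ⊛ y)[2] = 0
(x ⊛ y)[3] = 9

x ⊛ y = [-9, 6, 0, 9]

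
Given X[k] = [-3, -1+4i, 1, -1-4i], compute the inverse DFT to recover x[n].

x[n] = (1/4) Σ(k=0 to 3) X[k] · e^(2πikn/4)

Computing each x[n]:
x[0] = -1
x[1] = -3
x[2] = 0
x[3] = 1

x = [-1, -3, 0, 1]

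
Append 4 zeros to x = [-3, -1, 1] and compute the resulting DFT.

Original 3-point DFT: [-3, -3.0000+1.7321i, -3.0000-1.7321i]
Zero-padded 7-point DFT provides frequency interpolation.

DFT_7([x, 0, ...]) = [-3, -3.8460-0.1931i, -3.6784+1.4088i, -1.4755+1.2157i, -1.4755-1.2157i, -3.6784-1.4088i, -3.8460+0.1931i]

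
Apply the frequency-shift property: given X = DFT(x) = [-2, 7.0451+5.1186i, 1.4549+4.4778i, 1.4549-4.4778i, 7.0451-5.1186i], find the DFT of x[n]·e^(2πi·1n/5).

Modulation property: DFT(ω_5^(-1n)·x[n]) = X[(k-1) mod 5], so circularly shift X by 1 positions.

X[k-1] = [7.0451-5.1186i, -2, 7.0451+5.1186i, 1.4549+4.4778i, 1.4549-4.4778i]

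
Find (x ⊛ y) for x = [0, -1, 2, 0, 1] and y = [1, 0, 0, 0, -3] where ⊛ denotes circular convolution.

(x ⊛ y)[n] = Σ(m=0 to 4) x[m] · y[(n-m) mod 5]

Computing each output sample:
(x ⊛ y)[0] = 3
(x ⊛ y)[1] = -7
(x ⊛ y)[2] = 2
(x ⊛ y)[3] = -3
(x ⊛ y)[4] = 1

x ⊛ y = [3, -7, 2, -3, 1]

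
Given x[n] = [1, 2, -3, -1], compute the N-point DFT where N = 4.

X[k] = Σ(n=0 to 3) x[n] · ω_4^(nk)
where ω_4 = e^(-2πi/4)

Computing each X[k]:
X[0] = -1
X[1] = 4-3i
X[2] = -3
X[3] = 4+3i

X = [-1, 4-3i, -3, 4+3i]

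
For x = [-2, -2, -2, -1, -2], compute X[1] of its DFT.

X[1] = Σ(n=0 to 4) x[n] · ω_5^(1n) where ω_5 = e^(-2πi/5)
= (-2)·ω_5^0 + (-2)·ω_5^1 + (-2)·ω_5^2 + (-1)·ω_5^3 + (-2)·ω_5^4

X[1] = -0.8090+0.5878i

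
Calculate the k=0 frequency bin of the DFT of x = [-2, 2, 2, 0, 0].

X[0] = Σ(n=0 to 4) x[n] · ω_5^0 = Σ x[n]
= (-2) + (2) + (2) + (0) + (0)

X[0] = 2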